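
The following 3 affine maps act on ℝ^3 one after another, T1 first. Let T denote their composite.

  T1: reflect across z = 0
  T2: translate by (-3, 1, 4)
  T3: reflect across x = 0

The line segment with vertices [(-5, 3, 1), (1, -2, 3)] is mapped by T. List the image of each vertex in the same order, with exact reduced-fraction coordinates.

image vertices: (8, 4, 3), (2, -1, 1)

T1 reflect across z = 0: (-5, 3, 1) → (-5, 3, -1); (1, -2, 3) → (1, -2, -3)
T2 translate by (-3, 1, 4): (-5, 3, -1) → (-8, 4, 3); (1, -2, -3) → (-2, -1, 1)
T3 reflect across x = 0: (-8, 4, 3) → (8, 4, 3); (-2, -1, 1) → (2, -1, 1)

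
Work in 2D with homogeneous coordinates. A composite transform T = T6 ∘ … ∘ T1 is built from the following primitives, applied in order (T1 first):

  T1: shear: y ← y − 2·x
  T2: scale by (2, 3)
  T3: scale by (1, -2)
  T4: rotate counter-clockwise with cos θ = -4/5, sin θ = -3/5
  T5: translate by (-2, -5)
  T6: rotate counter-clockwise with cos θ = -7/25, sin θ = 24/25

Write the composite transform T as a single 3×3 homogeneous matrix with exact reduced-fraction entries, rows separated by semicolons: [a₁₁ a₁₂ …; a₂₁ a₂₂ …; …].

T = [44/5 -18/5 134/25; 42/5 -24/5 -13/25; 0 0 1]

T1 = [1 0 0; -2 1 0; 0 0 1]
T2·T1 = [2 0 0; -6 3 0; 0 0 1]
T3·…·T1 = [2 0 0; 12 -6 0; 0 0 1]
T4·…·T1 = [28/5 -18/5 0; -54/5 24/5 0; 0 0 1]
T5·…·T1 = [28/5 -18/5 -2; -54/5 24/5 -5; 0 0 1]
T6·…·T1 = [44/5 -18/5 134/25; 42/5 -24/5 -13/25; 0 0 1]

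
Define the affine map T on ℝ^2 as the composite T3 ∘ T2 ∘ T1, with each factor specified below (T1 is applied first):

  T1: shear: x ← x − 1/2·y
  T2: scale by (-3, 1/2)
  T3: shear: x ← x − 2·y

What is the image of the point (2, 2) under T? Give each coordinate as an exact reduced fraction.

T1 shear: x ← x − 1/2·y: (2, 2) → (1, 2)
T2 scale by (-3, 1/2): (1, 2) → (-3, 1)
T3 shear: x ← x − 2·y: (-3, 1) → (-5, 1)

T(p) = (-5, 1)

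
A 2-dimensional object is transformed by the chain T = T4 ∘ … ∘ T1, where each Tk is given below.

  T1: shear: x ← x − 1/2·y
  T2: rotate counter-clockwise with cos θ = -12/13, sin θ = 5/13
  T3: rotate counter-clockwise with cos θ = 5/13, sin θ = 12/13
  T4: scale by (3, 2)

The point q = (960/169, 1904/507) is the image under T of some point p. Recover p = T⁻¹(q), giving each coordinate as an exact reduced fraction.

p = (-8/3, 0)

T1 = [1 -1/2 0; 0 1 0; 0 0 1]
T2·T1 = [-12/13 1/13 0; 5/13 -29/26 0; 0 0 1]
T3·…·T1 = [-120/169 179/169 0; -119/169 -121/338 0; 0 0 1]
T4·…·T1 = [-360/169 537/169 0; -238/169 -121/169 0; 0 0 1]
det M = 6; M⁻¹ = [-121/1014 -179/338 0; 119/507 -60/169 0; 0 0 1]
M⁻¹ · (960/169, 1904/507)ᵀ = (-8/3, 0)ᵀ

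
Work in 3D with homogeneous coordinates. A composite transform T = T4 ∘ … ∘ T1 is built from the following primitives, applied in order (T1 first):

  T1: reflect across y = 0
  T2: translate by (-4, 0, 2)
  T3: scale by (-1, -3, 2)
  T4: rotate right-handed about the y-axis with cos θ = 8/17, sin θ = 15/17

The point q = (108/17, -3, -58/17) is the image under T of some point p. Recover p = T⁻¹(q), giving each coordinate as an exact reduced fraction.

p = (-2, -1, 0)

T1 = [1 0 0 0; 0 -1 0 0; 0 0 1 0; 0 0 0 1]
T2·T1 = [1 0 0 -4; 0 -1 0 0; 0 0 1 2; 0 0 0 1]
T3·…·T1 = [-1 0 0 4; 0 3 0 0; 0 0 2 4; 0 0 0 1]
T4·…·T1 = [-8/17 0 30/17 92/17; 0 3 0 0; 15/17 0 16/17 -28/17; 0 0 0 1]
det M = -6; M⁻¹ = [-8/17 0 15/17 4; 0 1/3 0 0; 15/34 0 4/17 -2; 0 0 0 1]
M⁻¹ · (108/17, -3, -58/17)ᵀ = (-2, -1, 0)ᵀ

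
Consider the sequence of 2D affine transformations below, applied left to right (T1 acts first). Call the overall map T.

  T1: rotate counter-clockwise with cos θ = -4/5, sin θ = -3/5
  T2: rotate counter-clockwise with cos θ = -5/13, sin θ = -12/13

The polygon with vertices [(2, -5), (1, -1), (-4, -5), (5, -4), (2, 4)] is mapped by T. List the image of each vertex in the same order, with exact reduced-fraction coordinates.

T1 rotate counter-clockwise with cos θ = -4/5, sin θ = -3/5: (2, -5) → (-23/5, 14/5); (1, -1) → (-7/5, 1/5); (-4, -5) → (1/5, 32/5); (5, -4) → (-32/5, 1/5); (2, 4) → (4/5, -22/5)
T2 rotate counter-clockwise with cos θ = -5/13, sin θ = -12/13: (-23/5, 14/5) → (283/65, 206/65); (-7/5, 1/5) → (47/65, 79/65); (1/5, 32/5) → (379/65, -172/65); (-32/5, 1/5) → (172/65, 379/65); (4/5, -22/5) → (-284/65, 62/65)

image vertices: (283/65, 206/65), (47/65, 79/65), (379/65, -172/65), (172/65, 379/65), (-284/65, 62/65)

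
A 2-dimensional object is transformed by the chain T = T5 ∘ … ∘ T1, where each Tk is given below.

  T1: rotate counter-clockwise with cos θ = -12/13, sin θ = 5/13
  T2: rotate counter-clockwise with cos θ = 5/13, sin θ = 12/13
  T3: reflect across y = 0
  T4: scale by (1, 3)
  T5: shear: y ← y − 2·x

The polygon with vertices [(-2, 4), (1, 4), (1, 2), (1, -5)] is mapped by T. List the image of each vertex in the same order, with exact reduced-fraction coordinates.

image vertices: (716/169, -706/169), (356/169, 1085/169), (118/169, 841/169), (-55/13, -1/13)

T1 rotate counter-clockwise with cos θ = -12/13, sin θ = 5/13: (-2, 4) → (4/13, -58/13); (1, 4) → (-32/13, -43/13); (1, 2) → (-22/13, -19/13); (1, -5) → (1, 5)
T2 rotate counter-clockwise with cos θ = 5/13, sin θ = 12/13: (4/13, -58/13) → (716/169, -242/169); (-32/13, -43/13) → (356/169, -599/169); (-22/13, -19/13) → (118/169, -359/169); (1, 5) → (-55/13, 37/13)
T3 reflect across y = 0: (716/169, -242/169) → (716/169, 242/169); (356/169, -599/169) → (356/169, 599/169); (118/169, -359/169) → (118/169, 359/169); (-55/13, 37/13) → (-55/13, -37/13)
T4 scale by (1, 3): (716/169, 242/169) → (716/169, 726/169); (356/169, 599/169) → (356/169, 1797/169); (118/169, 359/169) → (118/169, 1077/169); (-55/13, -37/13) → (-55/13, -111/13)
T5 shear: y ← y − 2·x: (716/169, 726/169) → (716/169, -706/169); (356/169, 1797/169) → (356/169, 1085/169); (118/169, 1077/169) → (118/169, 841/169); (-55/13, -111/13) → (-55/13, -1/13)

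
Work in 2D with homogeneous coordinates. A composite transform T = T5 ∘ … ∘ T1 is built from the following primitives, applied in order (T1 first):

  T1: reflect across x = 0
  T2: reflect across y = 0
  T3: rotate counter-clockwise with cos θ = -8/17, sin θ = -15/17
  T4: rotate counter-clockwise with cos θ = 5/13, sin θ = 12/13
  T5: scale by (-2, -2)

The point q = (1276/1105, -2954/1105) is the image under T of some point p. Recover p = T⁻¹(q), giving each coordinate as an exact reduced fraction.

T1 = [-1 0 0; 0 1 0; 0 0 1]
T2·T1 = [-1 0 0; 0 -1 0; 0 0 1]
T3·…·T1 = [8/17 -15/17 0; 15/17 8/17 0; 0 0 1]
T4·…·T1 = [-140/221 -171/221 0; 171/221 -140/221 0; 0 0 1]
T5·…·T1 = [280/221 342/221 0; -342/221 280/221 0; 0 0 1]
det M = 4; M⁻¹ = [70/221 -171/442 0; 171/442 70/221 0; 0 0 1]
M⁻¹ · (1276/1105, -2954/1105)ᵀ = (7/5, -2/5)ᵀ

p = (7/5, -2/5)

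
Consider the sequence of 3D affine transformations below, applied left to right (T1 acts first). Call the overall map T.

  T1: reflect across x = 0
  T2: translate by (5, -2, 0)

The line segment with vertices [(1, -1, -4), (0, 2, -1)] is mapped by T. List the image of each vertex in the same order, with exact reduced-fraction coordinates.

image vertices: (4, -3, -4), (5, 0, -1)

T1 reflect across x = 0: (1, -1, -4) → (-1, -1, -4); (0, 2, -1) → (0, 2, -1)
T2 translate by (5, -2, 0): (-1, -1, -4) → (4, -3, -4); (0, 2, -1) → (5, 0, -1)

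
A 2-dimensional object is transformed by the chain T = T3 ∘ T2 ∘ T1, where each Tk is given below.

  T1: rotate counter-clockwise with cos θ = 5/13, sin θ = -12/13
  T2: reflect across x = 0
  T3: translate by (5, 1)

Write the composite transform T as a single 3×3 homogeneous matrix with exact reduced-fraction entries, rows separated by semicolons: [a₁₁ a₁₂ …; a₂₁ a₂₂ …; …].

T = [-5/13 -12/13 5; -12/13 5/13 1; 0 0 1]

T1 = [5/13 12/13 0; -12/13 5/13 0; 0 0 1]
T2·T1 = [-5/13 -12/13 0; -12/13 5/13 0; 0 0 1]
T3·…·T1 = [-5/13 -12/13 5; -12/13 5/13 1; 0 0 1]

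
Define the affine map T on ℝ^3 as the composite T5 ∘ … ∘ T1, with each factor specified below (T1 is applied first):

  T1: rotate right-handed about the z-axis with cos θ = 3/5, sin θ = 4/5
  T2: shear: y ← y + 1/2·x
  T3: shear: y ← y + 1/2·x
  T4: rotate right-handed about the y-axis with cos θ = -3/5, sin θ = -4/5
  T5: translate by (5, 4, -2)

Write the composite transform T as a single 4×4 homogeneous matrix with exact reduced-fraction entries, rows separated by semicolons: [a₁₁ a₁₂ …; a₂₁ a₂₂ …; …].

T = [-9/25 12/25 -4/5 5; 7/5 -1/5 0 4; 12/25 -16/25 -3/5 -2; 0 0 0 1]

T1 = [3/5 -4/5 0 0; 4/5 3/5 0 0; 0 0 1 0; 0 0 0 1]
T2·T1 = [3/5 -4/5 0 0; 11/10 1/5 0 0; 0 0 1 0; 0 0 0 1]
T3·…·T1 = [3/5 -4/5 0 0; 7/5 -1/5 0 0; 0 0 1 0; 0 0 0 1]
T4·…·T1 = [-9/25 12/25 -4/5 0; 7/5 -1/5 0 0; 12/25 -16/25 -3/5 0; 0 0 0 1]
T5·…·T1 = [-9/25 12/25 -4/5 5; 7/5 -1/5 0 4; 12/25 -16/25 -3/5 -2; 0 0 0 1]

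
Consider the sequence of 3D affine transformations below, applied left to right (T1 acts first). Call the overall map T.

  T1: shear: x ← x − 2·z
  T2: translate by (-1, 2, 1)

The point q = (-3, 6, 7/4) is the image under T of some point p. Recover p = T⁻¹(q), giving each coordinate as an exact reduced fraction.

T1 = [1 0 -2 0; 0 1 0 0; 0 0 1 0; 0 0 0 1]
T2·T1 = [1 0 -2 -1; 0 1 0 2; 0 0 1 1; 0 0 0 1]
det M = 1; M⁻¹ = [1 0 2 -1; 0 1 0 -2; 0 0 1 -1; 0 0 0 1]
M⁻¹ · (-3, 6, 7/4)ᵀ = (-1/2, 4, 3/4)ᵀ

p = (-1/2, 4, 3/4)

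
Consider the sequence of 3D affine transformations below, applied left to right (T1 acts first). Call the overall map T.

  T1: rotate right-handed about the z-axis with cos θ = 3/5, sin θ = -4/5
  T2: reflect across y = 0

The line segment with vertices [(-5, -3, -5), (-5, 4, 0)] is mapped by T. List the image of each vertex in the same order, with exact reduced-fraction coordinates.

T1 rotate right-handed about the z-axis with cos θ = 3/5, sin θ = -4/5: (-5, -3, -5) → (-27/5, 11/5, -5); (-5, 4, 0) → (1/5, 32/5, 0)
T2 reflect across y = 0: (-27/5, 11/5, -5) → (-27/5, -11/5, -5); (1/5, 32/5, 0) → (1/5, -32/5, 0)

image vertices: (-27/5, -11/5, -5), (1/5, -32/5, 0)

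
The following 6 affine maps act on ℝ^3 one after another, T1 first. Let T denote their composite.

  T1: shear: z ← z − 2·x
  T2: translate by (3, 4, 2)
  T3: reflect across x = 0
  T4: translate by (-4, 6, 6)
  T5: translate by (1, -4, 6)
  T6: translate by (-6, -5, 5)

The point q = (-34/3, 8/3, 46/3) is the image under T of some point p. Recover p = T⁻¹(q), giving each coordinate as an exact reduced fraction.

T1 = [1 0 0 0; 0 1 0 0; -2 0 1 0; 0 0 0 1]
T2·T1 = [1 0 0 3; 0 1 0 4; -2 0 1 2; 0 0 0 1]
T3·…·T1 = [-1 0 0 -3; 0 1 0 4; -2 0 1 2; 0 0 0 1]
T4·…·T1 = [-1 0 0 -7; 0 1 0 10; -2 0 1 8; 0 0 0 1]
T5·…·T1 = [-1 0 0 -6; 0 1 0 6; -2 0 1 14; 0 0 0 1]
T6·…·T1 = [-1 0 0 -12; 0 1 0 1; -2 0 1 19; 0 0 0 1]
det M = -1; M⁻¹ = [-1 0 0 -12; 0 1 0 -1; -2 0 1 -43; 0 0 0 1]
M⁻¹ · (-34/3, 8/3, 46/3)ᵀ = (-2/3, 5/3, -5)ᵀ

p = (-2/3, 5/3, -5)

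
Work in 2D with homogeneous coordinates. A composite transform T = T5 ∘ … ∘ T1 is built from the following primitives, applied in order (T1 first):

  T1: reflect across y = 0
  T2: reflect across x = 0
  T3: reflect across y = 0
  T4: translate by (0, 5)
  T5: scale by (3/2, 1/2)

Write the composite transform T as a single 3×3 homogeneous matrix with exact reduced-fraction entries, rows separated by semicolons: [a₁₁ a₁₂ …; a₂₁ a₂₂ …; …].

T = [-3/2 0 0; 0 1/2 5/2; 0 0 1]

T1 = [1 0 0; 0 -1 0; 0 0 1]
T2·T1 = [-1 0 0; 0 -1 0; 0 0 1]
T3·…·T1 = [-1 0 0; 0 1 0; 0 0 1]
T4·…·T1 = [-1 0 0; 0 1 5; 0 0 1]
T5·…·T1 = [-3/2 0 0; 0 1/2 5/2; 0 0 1]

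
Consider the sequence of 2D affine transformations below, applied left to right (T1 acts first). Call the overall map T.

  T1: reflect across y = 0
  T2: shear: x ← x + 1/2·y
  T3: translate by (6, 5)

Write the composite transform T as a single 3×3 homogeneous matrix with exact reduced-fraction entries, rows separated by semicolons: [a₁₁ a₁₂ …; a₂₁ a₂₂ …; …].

T = [1 -1/2 6; 0 -1 5; 0 0 1]

T1 = [1 0 0; 0 -1 0; 0 0 1]
T2·T1 = [1 -1/2 0; 0 -1 0; 0 0 1]
T3·…·T1 = [1 -1/2 6; 0 -1 5; 0 0 1]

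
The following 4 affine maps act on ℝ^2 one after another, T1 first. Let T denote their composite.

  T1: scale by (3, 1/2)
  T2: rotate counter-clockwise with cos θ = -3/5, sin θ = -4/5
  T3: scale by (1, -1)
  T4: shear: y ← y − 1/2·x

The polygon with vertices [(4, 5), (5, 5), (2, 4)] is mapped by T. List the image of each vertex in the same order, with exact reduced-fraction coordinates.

T1 scale by (3, 1/2): (4, 5) → (12, 5/2); (5, 5) → (15, 5/2); (2, 4) → (6, 2)
T2 rotate counter-clockwise with cos θ = -3/5, sin θ = -4/5: (12, 5/2) → (-26/5, -111/10); (15, 5/2) → (-7, -27/2); (6, 2) → (-2, -6)
T3 scale by (1, -1): (-26/5, -111/10) → (-26/5, 111/10); (-7, -27/2) → (-7, 27/2); (-2, -6) → (-2, 6)
T4 shear: y ← y − 1/2·x: (-26/5, 111/10) → (-26/5, 137/10); (-7, 27/2) → (-7, 17); (-2, 6) → (-2, 7)

image vertices: (-26/5, 137/10), (-7, 17), (-2, 7)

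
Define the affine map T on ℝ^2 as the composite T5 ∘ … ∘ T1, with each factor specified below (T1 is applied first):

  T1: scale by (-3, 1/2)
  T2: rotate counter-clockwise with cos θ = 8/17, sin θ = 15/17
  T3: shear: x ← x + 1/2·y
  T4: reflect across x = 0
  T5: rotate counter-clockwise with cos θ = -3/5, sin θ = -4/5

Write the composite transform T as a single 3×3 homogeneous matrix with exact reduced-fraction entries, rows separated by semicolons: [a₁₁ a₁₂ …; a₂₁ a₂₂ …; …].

T1 = [-3 0 0; 0 1/2 0; 0 0 1]
T2·T1 = [-24/17 -15/34 0; -45/17 4/17 0; 0 0 1]
T3·…·T1 = [-93/34 -11/34 0; -45/17 4/17 0; 0 0 1]
T4·…·T1 = [93/34 11/34 0; -45/17 4/17 0; 0 0 1]
T5·…·T1 = [-639/170 -1/170 0; -3/5 -2/5 0; 0 0 1]

T = [-639/170 -1/170 0; -3/5 -2/5 0; 0 0 1]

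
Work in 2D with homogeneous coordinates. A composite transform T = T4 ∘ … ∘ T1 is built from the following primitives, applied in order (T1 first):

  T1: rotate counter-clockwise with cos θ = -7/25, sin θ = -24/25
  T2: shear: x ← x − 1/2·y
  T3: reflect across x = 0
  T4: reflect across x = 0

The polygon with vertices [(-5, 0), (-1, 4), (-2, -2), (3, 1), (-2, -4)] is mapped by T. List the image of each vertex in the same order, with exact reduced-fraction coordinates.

image vertices: (-1, 24/5), (21/5, -4/25), (-13/5, 62/25), (17/10, -79/25), (-24/5, 76/25)

T1 rotate counter-clockwise with cos θ = -7/25, sin θ = -24/25: (-5, 0) → (7/5, 24/5); (-1, 4) → (103/25, -4/25); (-2, -2) → (-34/25, 62/25); (3, 1) → (3/25, -79/25); (-2, -4) → (-82/25, 76/25)
T2 shear: x ← x − 1/2·y: (7/5, 24/5) → (-1, 24/5); (103/25, -4/25) → (21/5, -4/25); (-34/25, 62/25) → (-13/5, 62/25); (3/25, -79/25) → (17/10, -79/25); (-82/25, 76/25) → (-24/5, 76/25)
T3 reflect across x = 0: (-1, 24/5) → (1, 24/5); (21/5, -4/25) → (-21/5, -4/25); (-13/5, 62/25) → (13/5, 62/25); (17/10, -79/25) → (-17/10, -79/25); (-24/5, 76/25) → (24/5, 76/25)
T4 reflect across x = 0: (1, 24/5) → (-1, 24/5); (-21/5, -4/25) → (21/5, -4/25); (13/5, 62/25) → (-13/5, 62/25); (-17/10, -79/25) → (17/10, -79/25); (24/5, 76/25) → (-24/5, 76/25)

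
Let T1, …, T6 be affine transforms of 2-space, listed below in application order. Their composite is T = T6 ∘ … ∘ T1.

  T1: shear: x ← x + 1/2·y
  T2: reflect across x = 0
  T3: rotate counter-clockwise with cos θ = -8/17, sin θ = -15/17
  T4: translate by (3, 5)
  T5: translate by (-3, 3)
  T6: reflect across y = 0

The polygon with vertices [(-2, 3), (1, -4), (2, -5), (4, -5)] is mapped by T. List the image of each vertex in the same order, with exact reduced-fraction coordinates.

T1 shear: x ← x + 1/2·y: (-2, 3) → (-1/2, 3); (1, -4) → (-1, -4); (2, -5) → (-1/2, -5); (4, -5) → (3/2, -5)
T2 reflect across x = 0: (-1/2, 3) → (1/2, 3); (-1, -4) → (1, -4); (-1/2, -5) → (1/2, -5); (3/2, -5) → (-3/2, -5)
T3 rotate counter-clockwise with cos θ = -8/17, sin θ = -15/17: (1/2, 3) → (41/17, -63/34); (1, -4) → (-4, 1); (1/2, -5) → (-79/17, 65/34); (-3/2, -5) → (-63/17, 125/34)
T4 translate by (3, 5): (41/17, -63/34) → (92/17, 107/34); (-4, 1) → (-1, 6); (-79/17, 65/34) → (-28/17, 235/34); (-63/17, 125/34) → (-12/17, 295/34)
T5 translate by (-3, 3): (92/17, 107/34) → (41/17, 209/34); (-1, 6) → (-4, 9); (-28/17, 235/34) → (-79/17, 337/34); (-12/17, 295/34) → (-63/17, 397/34)
T6 reflect across y = 0: (41/17, 209/34) → (41/17, -209/34); (-4, 9) → (-4, -9); (-79/17, 337/34) → (-79/17, -337/34); (-63/17, 397/34) → (-63/17, -397/34)

image vertices: (41/17, -209/34), (-4, -9), (-79/17, -337/34), (-63/17, -397/34)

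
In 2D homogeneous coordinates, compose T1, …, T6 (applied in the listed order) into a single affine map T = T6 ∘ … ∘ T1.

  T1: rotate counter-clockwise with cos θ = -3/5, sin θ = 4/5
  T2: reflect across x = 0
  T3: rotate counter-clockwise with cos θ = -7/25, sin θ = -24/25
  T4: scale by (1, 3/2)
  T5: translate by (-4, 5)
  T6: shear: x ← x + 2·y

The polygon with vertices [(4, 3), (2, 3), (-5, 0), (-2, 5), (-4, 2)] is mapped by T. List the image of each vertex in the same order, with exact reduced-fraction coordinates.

image vertices: (-9, -5/2), (-27/5, -1/10), (15, 11), (-17/5, 29/10), (8, 8)

T1 rotate counter-clockwise with cos θ = -3/5, sin θ = 4/5: (4, 3) → (-24/5, 7/5); (2, 3) → (-18/5, -1/5); (-5, 0) → (3, -4); (-2, 5) → (-14/5, -23/5); (-4, 2) → (4/5, -22/5)
T2 reflect across x = 0: (-24/5, 7/5) → (24/5, 7/5); (-18/5, -1/5) → (18/5, -1/5); (3, -4) → (-3, -4); (-14/5, -23/5) → (14/5, -23/5); (4/5, -22/5) → (-4/5, -22/5)
T3 rotate counter-clockwise with cos θ = -7/25, sin θ = -24/25: (24/5, 7/5) → (0, -5); (18/5, -1/5) → (-6/5, -17/5); (-3, -4) → (-3, 4); (14/5, -23/5) → (-26/5, -7/5); (-4/5, -22/5) → (-4, 2)
T4 scale by (1, 3/2): (0, -5) → (0, -15/2); (-6/5, -17/5) → (-6/5, -51/10); (-3, 4) → (-3, 6); (-26/5, -7/5) → (-26/5, -21/10); (-4, 2) → (-4, 3)
T5 translate by (-4, 5): (0, -15/2) → (-4, -5/2); (-6/5, -51/10) → (-26/5, -1/10); (-3, 6) → (-7, 11); (-26/5, -21/10) → (-46/5, 29/10); (-4, 3) → (-8, 8)
T6 shear: x ← x + 2·y: (-4, -5/2) → (-9, -5/2); (-26/5, -1/10) → (-27/5, -1/10); (-7, 11) → (15, 11); (-46/5, 29/10) → (-17/5, 29/10); (-8, 8) → (8, 8)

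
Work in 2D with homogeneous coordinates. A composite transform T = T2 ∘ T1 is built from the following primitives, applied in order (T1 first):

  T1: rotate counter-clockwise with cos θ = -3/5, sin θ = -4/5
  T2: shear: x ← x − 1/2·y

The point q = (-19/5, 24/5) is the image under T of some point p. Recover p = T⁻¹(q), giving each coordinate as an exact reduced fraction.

p = (-3, -4)

T1 = [-3/5 4/5 0; -4/5 -3/5 0; 0 0 1]
T2·T1 = [-1/5 11/10 0; -4/5 -3/5 0; 0 0 1]
det M = 1; M⁻¹ = [-3/5 -11/10 0; 4/5 -1/5 0; 0 0 1]
M⁻¹ · (-19/5, 24/5)ᵀ = (-3, -4)ᵀ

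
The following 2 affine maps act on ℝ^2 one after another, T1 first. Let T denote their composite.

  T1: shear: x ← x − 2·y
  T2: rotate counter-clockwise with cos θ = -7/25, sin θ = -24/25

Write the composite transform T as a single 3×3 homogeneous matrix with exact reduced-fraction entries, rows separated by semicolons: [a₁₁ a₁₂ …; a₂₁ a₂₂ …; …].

T1 = [1 -2 0; 0 1 0; 0 0 1]
T2·T1 = [-7/25 38/25 0; -24/25 41/25 0; 0 0 1]

T = [-7/25 38/25 0; -24/25 41/25 0; 0 0 1]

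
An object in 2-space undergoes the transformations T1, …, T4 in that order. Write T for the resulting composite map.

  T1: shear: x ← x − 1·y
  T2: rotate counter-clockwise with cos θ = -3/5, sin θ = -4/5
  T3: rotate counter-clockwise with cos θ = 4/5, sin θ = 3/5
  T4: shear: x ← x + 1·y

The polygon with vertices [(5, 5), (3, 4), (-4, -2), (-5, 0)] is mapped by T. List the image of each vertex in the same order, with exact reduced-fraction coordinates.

image vertices: (5, 0), (5, 1), (0, 2), (5, 5)

T1 shear: x ← x − 1·y: (5, 5) → (0, 5); (3, 4) → (-1, 4); (-4, -2) → (-2, -2); (-5, 0) → (-5, 0)
T2 rotate counter-clockwise with cos θ = -3/5, sin θ = -4/5: (0, 5) → (4, -3); (-1, 4) → (19/5, -8/5); (-2, -2) → (-2/5, 14/5); (-5, 0) → (3, 4)
T3 rotate counter-clockwise with cos θ = 4/5, sin θ = 3/5: (4, -3) → (5, 0); (19/5, -8/5) → (4, 1); (-2/5, 14/5) → (-2, 2); (3, 4) → (0, 5)
T4 shear: x ← x + 1·y: (5, 0) → (5, 0); (4, 1) → (5, 1); (-2, 2) → (0, 2); (0, 5) → (5, 5)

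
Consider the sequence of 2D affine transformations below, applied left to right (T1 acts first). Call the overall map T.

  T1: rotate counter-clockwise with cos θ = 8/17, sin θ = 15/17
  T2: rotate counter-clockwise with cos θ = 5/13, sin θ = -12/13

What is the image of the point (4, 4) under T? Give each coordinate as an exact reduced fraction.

T(p) = (964/221, 796/221)

T1 rotate counter-clockwise with cos θ = 8/17, sin θ = 15/17: (4, 4) → (-28/17, 92/17)
T2 rotate counter-clockwise with cos θ = 5/13, sin θ = -12/13: (-28/17, 92/17) → (964/221, 796/221)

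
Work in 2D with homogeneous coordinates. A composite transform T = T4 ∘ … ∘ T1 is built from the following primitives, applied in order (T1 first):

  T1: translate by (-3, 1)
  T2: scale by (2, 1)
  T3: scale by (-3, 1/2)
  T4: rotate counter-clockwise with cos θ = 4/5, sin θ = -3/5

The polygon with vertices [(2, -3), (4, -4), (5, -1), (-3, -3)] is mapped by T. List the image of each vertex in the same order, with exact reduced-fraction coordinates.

T1 translate by (-3, 1): (2, -3) → (-1, -2); (4, -4) → (1, -3); (5, -1) → (2, 0); (-3, -3) → (-6, -2)
T2 scale by (2, 1): (-1, -2) → (-2, -2); (1, -3) → (2, -3); (2, 0) → (4, 0); (-6, -2) → (-12, -2)
T3 scale by (-3, 1/2): (-2, -2) → (6, -1); (2, -3) → (-6, -3/2); (4, 0) → (-12, 0); (-12, -2) → (36, -1)
T4 rotate counter-clockwise with cos θ = 4/5, sin θ = -3/5: (6, -1) → (21/5, -22/5); (-6, -3/2) → (-57/10, 12/5); (-12, 0) → (-48/5, 36/5); (36, -1) → (141/5, -112/5)

image vertices: (21/5, -22/5), (-57/10, 12/5), (-48/5, 36/5), (141/5, -112/5)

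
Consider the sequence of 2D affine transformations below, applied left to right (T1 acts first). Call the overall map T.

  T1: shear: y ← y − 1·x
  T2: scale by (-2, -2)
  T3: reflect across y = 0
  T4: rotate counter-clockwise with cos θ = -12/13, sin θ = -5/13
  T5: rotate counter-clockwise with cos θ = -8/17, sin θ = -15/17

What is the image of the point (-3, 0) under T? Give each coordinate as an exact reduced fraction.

T(p) = (-1194/221, 1446/221)

T1 shear: y ← y − 1·x: (-3, 0) → (-3, 3)
T2 scale by (-2, -2): (-3, 3) → (6, -6)
T3 reflect across y = 0: (6, -6) → (6, 6)
T4 rotate counter-clockwise with cos θ = -12/13, sin θ = -5/13: (6, 6) → (-42/13, -102/13)
T5 rotate counter-clockwise with cos θ = -8/17, sin θ = -15/17: (-42/13, -102/13) → (-1194/221, 1446/221)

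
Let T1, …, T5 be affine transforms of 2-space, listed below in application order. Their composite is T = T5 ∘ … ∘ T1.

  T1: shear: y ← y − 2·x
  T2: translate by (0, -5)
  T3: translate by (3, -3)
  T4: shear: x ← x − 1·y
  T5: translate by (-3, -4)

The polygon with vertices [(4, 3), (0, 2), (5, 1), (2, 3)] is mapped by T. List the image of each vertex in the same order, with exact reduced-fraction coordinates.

T1 shear: y ← y − 2·x: (4, 3) → (4, -5); (0, 2) → (0, 2); (5, 1) → (5, -9); (2, 3) → (2, -1)
T2 translate by (0, -5): (4, -5) → (4, -10); (0, 2) → (0, -3); (5, -9) → (5, -14); (2, -1) → (2, -6)
T3 translate by (3, -3): (4, -10) → (7, -13); (0, -3) → (3, -6); (5, -14) → (8, -17); (2, -6) → (5, -9)
T4 shear: x ← x − 1·y: (7, -13) → (20, -13); (3, -6) → (9, -6); (8, -17) → (25, -17); (5, -9) → (14, -9)
T5 translate by (-3, -4): (20, -13) → (17, -17); (9, -6) → (6, -10); (25, -17) → (22, -21); (14, -9) → (11, -13)

image vertices: (17, -17), (6, -10), (22, -21), (11, -13)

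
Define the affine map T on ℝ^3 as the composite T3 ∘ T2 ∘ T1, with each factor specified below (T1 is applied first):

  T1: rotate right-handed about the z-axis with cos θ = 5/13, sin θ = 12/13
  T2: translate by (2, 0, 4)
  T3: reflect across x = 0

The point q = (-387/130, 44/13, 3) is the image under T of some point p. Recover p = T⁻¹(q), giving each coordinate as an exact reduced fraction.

T1 = [5/13 -12/13 0 0; 12/13 5/13 0 0; 0 0 1 0; 0 0 0 1]
T2·T1 = [5/13 -12/13 0 2; 12/13 5/13 0 0; 0 0 1 4; 0 0 0 1]
T3·…·T1 = [-5/13 12/13 0 -2; 12/13 5/13 0 0; 0 0 1 4; 0 0 0 1]
det M = -1; M⁻¹ = [-5/13 12/13 0 -10/13; 12/13 5/13 0 24/13; 0 0 1 -4; 0 0 0 1]
M⁻¹ · (-387/130, 44/13, 3)ᵀ = (7/2, 2/5, -1)ᵀ

p = (7/2, 2/5, -1)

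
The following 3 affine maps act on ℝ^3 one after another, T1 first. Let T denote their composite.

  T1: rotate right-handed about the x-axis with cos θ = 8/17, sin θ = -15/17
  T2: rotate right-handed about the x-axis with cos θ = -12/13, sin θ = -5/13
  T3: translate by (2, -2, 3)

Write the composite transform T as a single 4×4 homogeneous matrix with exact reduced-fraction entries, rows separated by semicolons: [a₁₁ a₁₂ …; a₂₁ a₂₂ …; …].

T1 = [1 0 0 0; 0 8/17 15/17 0; 0 -15/17 8/17 0; 0 0 0 1]
T2·T1 = [1 0 0 0; 0 -171/221 -140/221 0; 0 140/221 -171/221 0; 0 0 0 1]
T3·…·T1 = [1 0 0 2; 0 -171/221 -140/221 -2; 0 140/221 -171/221 3; 0 0 0 1]

T = [1 0 0 2; 0 -171/221 -140/221 -2; 0 140/221 -171/221 3; 0 0 0 1]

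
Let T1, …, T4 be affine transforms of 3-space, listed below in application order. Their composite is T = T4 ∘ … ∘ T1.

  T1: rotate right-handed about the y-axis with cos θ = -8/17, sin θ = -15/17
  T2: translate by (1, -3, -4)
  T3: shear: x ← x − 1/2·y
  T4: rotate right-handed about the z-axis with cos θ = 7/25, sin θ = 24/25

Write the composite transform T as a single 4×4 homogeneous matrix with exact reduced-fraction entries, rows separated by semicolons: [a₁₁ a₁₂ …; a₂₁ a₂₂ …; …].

T = [-56/425 -11/10 -21/85 179/50; -192/425 -1/5 -72/85 39/25; 15/17 0 -8/17 -4; 0 0 0 1]

T1 = [-8/17 0 -15/17 0; 0 1 0 0; 15/17 0 -8/17 0; 0 0 0 1]
T2·T1 = [-8/17 0 -15/17 1; 0 1 0 -3; 15/17 0 -8/17 -4; 0 0 0 1]
T3·…·T1 = [-8/17 -1/2 -15/17 5/2; 0 1 0 -3; 15/17 0 -8/17 -4; 0 0 0 1]
T4·…·T1 = [-56/425 -11/10 -21/85 179/50; -192/425 -1/5 -72/85 39/25; 15/17 0 -8/17 -4; 0 0 0 1]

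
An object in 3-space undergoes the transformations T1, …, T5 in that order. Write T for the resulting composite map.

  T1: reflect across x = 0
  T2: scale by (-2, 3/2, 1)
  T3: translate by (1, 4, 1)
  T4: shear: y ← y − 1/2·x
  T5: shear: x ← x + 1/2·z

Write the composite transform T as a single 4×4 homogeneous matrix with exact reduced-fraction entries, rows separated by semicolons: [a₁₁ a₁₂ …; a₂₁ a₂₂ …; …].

T1 = [-1 0 0 0; 0 1 0 0; 0 0 1 0; 0 0 0 1]
T2·T1 = [2 0 0 0; 0 3/2 0 0; 0 0 1 0; 0 0 0 1]
T3·…·T1 = [2 0 0 1; 0 3/2 0 4; 0 0 1 1; 0 0 0 1]
T4·…·T1 = [2 0 0 1; -1 3/2 0 7/2; 0 0 1 1; 0 0 0 1]
T5·…·T1 = [2 0 1/2 3/2; -1 3/2 0 7/2; 0 0 1 1; 0 0 0 1]

T = [2 0 1/2 3/2; -1 3/2 0 7/2; 0 0 1 1; 0 0 0 1]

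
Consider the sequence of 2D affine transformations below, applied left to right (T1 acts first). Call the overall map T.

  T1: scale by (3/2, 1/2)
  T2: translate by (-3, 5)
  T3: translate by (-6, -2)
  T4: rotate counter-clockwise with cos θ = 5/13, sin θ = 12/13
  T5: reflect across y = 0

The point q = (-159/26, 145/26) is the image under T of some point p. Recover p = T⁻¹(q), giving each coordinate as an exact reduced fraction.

p = (1, 1)

T1 = [3/2 0 0; 0 1/2 0; 0 0 1]
T2·T1 = [3/2 0 -3; 0 1/2 5; 0 0 1]
T3·…·T1 = [3/2 0 -9; 0 1/2 3; 0 0 1]
T4·…·T1 = [15/26 -6/13 -81/13; 18/13 5/26 -93/13; 0 0 1]
T5·…·T1 = [15/26 -6/13 -81/13; -18/13 -5/26 93/13; 0 0 1]
det M = -3/4; M⁻¹ = [10/39 -8/13 6; -24/13 -10/13 -6; 0 0 1]
M⁻¹ · (-159/26, 145/26)ᵀ = (1, 1)ᵀ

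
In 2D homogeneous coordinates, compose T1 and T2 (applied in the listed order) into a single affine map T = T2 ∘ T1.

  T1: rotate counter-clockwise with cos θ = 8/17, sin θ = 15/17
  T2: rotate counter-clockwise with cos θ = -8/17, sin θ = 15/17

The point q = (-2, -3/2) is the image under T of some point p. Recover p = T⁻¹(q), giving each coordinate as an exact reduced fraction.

T1 = [8/17 -15/17 0; 15/17 8/17 0; 0 0 1]
T2·T1 = [-1 0 0; 0 -1 0; 0 0 1]
det M = 1; M⁻¹ = [-1 0 0; 0 -1 0; 0 0 1]
M⁻¹ · (-2, -3/2)ᵀ = (2, 3/2)ᵀ

p = (2, 3/2)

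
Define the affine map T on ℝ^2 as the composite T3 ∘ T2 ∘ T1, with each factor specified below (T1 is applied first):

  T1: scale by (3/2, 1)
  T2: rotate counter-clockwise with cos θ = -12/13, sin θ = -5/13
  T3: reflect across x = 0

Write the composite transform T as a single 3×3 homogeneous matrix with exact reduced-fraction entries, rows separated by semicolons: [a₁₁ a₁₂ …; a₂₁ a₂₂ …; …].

T = [18/13 -5/13 0; -15/26 -12/13 0; 0 0 1]

T1 = [3/2 0 0; 0 1 0; 0 0 1]
T2·T1 = [-18/13 5/13 0; -15/26 -12/13 0; 0 0 1]
T3·…·T1 = [18/13 -5/13 0; -15/26 -12/13 0; 0 0 1]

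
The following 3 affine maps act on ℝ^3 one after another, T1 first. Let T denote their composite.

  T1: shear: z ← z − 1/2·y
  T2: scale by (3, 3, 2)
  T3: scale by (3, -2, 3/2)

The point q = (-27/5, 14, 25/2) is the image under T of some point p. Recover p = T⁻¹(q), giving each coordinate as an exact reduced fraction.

p = (-3/5, -7/3, 3)

T1 = [1 0 0 0; 0 1 0 0; 0 -1/2 1 0; 0 0 0 1]
T2·T1 = [3 0 0 0; 0 3 0 0; 0 -1 2 0; 0 0 0 1]
T3·…·T1 = [9 0 0 0; 0 -6 0 0; 0 -3/2 3 0; 0 0 0 1]
det M = -162; M⁻¹ = [1/9 0 0 0; 0 -1/6 0 0; 0 -1/12 1/3 0; 0 0 0 1]
M⁻¹ · (-27/5, 14, 25/2)ᵀ = (-3/5, -7/3, 3)ᵀ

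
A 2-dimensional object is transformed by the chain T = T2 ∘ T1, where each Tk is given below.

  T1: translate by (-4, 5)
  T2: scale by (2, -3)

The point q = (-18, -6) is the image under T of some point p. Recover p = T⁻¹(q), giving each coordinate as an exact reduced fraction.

p = (-5, -3)

T1 = [1 0 -4; 0 1 5; 0 0 1]
T2·T1 = [2 0 -8; 0 -3 -15; 0 0 1]
det M = -6; M⁻¹ = [1/2 0 4; 0 -1/3 -5; 0 0 1]
M⁻¹ · (-18, -6)ᵀ = (-5, -3)ᵀ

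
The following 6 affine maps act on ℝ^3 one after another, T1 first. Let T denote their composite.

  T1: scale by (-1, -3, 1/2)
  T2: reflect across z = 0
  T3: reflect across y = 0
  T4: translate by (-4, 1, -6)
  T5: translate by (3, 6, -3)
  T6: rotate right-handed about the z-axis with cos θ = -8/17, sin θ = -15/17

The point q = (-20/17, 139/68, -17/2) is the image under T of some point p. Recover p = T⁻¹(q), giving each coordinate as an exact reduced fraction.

T1 = [-1 0 0 0; 0 -3 0 0; 0 0 1/2 0; 0 0 0 1]
T2·T1 = [-1 0 0 0; 0 -3 0 0; 0 0 -1/2 0; 0 0 0 1]
T3·…·T1 = [-1 0 0 0; 0 3 0 0; 0 0 -1/2 0; 0 0 0 1]
T4·…·T1 = [-1 0 0 -4; 0 3 0 1; 0 0 -1/2 -6; 0 0 0 1]
T5·…·T1 = [-1 0 0 -1; 0 3 0 7; 0 0 -1/2 -9; 0 0 0 1]
T6·…·T1 = [8/17 45/17 0 113/17; 15/17 -24/17 0 -41/17; 0 0 -1/2 -9; 0 0 0 1]
det M = 3/2; M⁻¹ = [8/17 15/17 0 -1; 5/17 -8/51 0 -7/3; 0 0 -2 -18; 0 0 0 1]
M⁻¹ · (-20/17, 139/68, -17/2)ᵀ = (1/4, -3, -1)ᵀ

p = (1/4, -3, -1)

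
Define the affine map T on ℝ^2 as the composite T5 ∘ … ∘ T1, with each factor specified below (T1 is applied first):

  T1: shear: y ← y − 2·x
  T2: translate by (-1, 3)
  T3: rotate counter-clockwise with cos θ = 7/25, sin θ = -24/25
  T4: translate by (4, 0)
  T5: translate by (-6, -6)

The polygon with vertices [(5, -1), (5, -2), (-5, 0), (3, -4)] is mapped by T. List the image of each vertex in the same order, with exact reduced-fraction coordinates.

T1 shear: y ← y − 2·x: (5, -1) → (5, -11); (5, -2) → (5, -12); (-5, 0) → (-5, 10); (3, -4) → (3, -10)
T2 translate by (-1, 3): (5, -11) → (4, -8); (5, -12) → (4, -9); (-5, 10) → (-6, 13); (3, -10) → (2, -7)
T3 rotate counter-clockwise with cos θ = 7/25, sin θ = -24/25: (4, -8) → (-164/25, -152/25); (4, -9) → (-188/25, -159/25); (-6, 13) → (54/5, 47/5); (2, -7) → (-154/25, -97/25)
T4 translate by (4, 0): (-164/25, -152/25) → (-64/25, -152/25); (-188/25, -159/25) → (-88/25, -159/25); (54/5, 47/5) → (74/5, 47/5); (-154/25, -97/25) → (-54/25, -97/25)
T5 translate by (-6, -6): (-64/25, -152/25) → (-214/25, -302/25); (-88/25, -159/25) → (-238/25, -309/25); (74/5, 47/5) → (44/5, 17/5); (-54/25, -97/25) → (-204/25, -247/25)

image vertices: (-214/25, -302/25), (-238/25, -309/25), (44/5, 17/5), (-204/25, -247/25)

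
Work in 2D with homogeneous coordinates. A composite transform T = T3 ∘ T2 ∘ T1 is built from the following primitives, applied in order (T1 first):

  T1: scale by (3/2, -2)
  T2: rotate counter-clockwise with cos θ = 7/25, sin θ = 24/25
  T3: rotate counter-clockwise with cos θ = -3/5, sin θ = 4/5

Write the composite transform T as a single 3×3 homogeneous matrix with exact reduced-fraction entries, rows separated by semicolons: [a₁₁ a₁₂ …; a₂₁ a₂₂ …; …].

T = [-351/250 -88/125 0; -66/125 234/125 0; 0 0 1]

T1 = [3/2 0 0; 0 -2 0; 0 0 1]
T2·T1 = [21/50 48/25 0; 36/25 -14/25 0; 0 0 1]
T3·…·T1 = [-351/250 -88/125 0; -66/125 234/125 0; 0 0 1]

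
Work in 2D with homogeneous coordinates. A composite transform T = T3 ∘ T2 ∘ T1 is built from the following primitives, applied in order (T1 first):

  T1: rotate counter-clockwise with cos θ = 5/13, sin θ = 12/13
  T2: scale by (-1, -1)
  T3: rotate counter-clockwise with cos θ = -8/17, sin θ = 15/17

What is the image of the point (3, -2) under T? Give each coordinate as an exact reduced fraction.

T(p) = (54/17, -29/17)

T1 rotate counter-clockwise with cos θ = 5/13, sin θ = 12/13: (3, -2) → (3, 2)
T2 scale by (-1, -1): (3, 2) → (-3, -2)
T3 rotate counter-clockwise with cos θ = -8/17, sin θ = 15/17: (-3, -2) → (54/17, -29/17)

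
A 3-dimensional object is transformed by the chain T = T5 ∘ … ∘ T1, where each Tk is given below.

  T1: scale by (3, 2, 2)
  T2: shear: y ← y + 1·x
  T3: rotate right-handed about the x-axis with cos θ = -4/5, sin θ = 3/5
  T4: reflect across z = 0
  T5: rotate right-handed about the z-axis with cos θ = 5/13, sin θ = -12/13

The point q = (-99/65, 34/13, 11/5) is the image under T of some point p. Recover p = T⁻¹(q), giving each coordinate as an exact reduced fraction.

T1 = [3 0 0 0; 0 2 0 0; 0 0 2 0; 0 0 0 1]
T2·T1 = [3 0 0 0; 3 2 0 0; 0 0 2 0; 0 0 0 1]
T3·…·T1 = [3 0 0 0; -12/5 -8/5 -6/5 0; 9/5 6/5 -8/5 0; 0 0 0 1]
T4·…·T1 = [3 0 0 0; -12/5 -8/5 -6/5 0; -9/5 -6/5 8/5 0; 0 0 0 1]
T5·…·T1 = [-69/65 -96/65 -72/65 0; -48/13 -8/13 -6/13 0; -9/5 -6/5 8/5 0; 0 0 0 1]
det M = -12; M⁻¹ = [5/39 -4/13 0 0; -73/130 4/13 -3/10 0; -18/65 -3/26 2/5 0; 0 0 0 1]
M⁻¹ · (-99/65, 34/13, 11/5)ᵀ = (-1, 1, 1)ᵀ

p = (-1, 1, 1)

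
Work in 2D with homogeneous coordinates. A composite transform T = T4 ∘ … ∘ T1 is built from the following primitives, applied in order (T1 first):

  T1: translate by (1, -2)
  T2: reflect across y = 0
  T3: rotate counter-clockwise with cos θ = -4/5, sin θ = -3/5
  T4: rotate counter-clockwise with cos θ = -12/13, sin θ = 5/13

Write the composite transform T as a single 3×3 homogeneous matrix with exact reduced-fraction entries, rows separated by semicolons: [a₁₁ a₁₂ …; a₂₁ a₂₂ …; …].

T1 = [1 0 1; 0 1 -2; 0 0 1]
T2·T1 = [1 0 1; 0 -1 2; 0 0 1]
T3·…·T1 = [-4/5 -3/5 2/5; -3/5 4/5 -11/5; 0 0 1]
T4·…·T1 = [63/65 16/65 31/65; 16/65 -63/65 142/65; 0 0 1]

T = [63/65 16/65 31/65; 16/65 -63/65 142/65; 0 0 1]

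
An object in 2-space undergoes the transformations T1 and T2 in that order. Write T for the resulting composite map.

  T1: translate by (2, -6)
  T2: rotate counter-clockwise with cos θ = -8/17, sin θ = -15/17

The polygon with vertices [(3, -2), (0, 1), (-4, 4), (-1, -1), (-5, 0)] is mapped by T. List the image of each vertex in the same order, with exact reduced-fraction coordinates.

image vertices: (-160/17, -11/17), (-91/17, 10/17), (-14/17, 46/17), (-113/17, 41/17), (-66/17, 93/17)

T1 translate by (2, -6): (3, -2) → (5, -8); (0, 1) → (2, -5); (-4, 4) → (-2, -2); (-1, -1) → (1, -7); (-5, 0) → (-3, -6)
T2 rotate counter-clockwise with cos θ = -8/17, sin θ = -15/17: (5, -8) → (-160/17, -11/17); (2, -5) → (-91/17, 10/17); (-2, -2) → (-14/17, 46/17); (1, -7) → (-113/17, 41/17); (-3, -6) → (-66/17, 93/17)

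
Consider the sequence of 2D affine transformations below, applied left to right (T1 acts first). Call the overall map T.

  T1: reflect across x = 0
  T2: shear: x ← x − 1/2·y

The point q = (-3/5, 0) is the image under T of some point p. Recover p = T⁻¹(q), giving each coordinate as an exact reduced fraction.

p = (3/5, 0)

T1 = [-1 0 0; 0 1 0; 0 0 1]
T2·T1 = [-1 -1/2 0; 0 1 0; 0 0 1]
det M = -1; M⁻¹ = [-1 -1/2 0; 0 1 0; 0 0 1]
M⁻¹ · (-3/5, 0)ᵀ = (3/5, 0)ᵀ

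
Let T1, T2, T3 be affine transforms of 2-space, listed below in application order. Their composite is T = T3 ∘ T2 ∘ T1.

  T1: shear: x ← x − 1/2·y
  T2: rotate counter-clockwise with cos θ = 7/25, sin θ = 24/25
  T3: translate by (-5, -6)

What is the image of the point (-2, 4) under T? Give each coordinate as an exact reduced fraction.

T(p) = (-249/25, -218/25)

T1 shear: x ← x − 1/2·y: (-2, 4) → (-4, 4)
T2 rotate counter-clockwise with cos θ = 7/25, sin θ = 24/25: (-4, 4) → (-124/25, -68/25)
T3 translate by (-5, -6): (-124/25, -68/25) → (-249/25, -218/25)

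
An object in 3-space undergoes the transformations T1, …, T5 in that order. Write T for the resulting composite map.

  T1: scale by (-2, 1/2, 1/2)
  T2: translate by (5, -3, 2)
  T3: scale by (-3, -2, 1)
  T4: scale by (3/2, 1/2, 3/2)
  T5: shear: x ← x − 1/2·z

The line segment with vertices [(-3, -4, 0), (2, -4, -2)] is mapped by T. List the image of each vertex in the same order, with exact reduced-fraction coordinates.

image vertices: (-51, 5, 3), (-21/4, 5, 3/2)

T1 scale by (-2, 1/2, 1/2): (-3, -4, 0) → (6, -2, 0); (2, -4, -2) → (-4, -2, -1)
T2 translate by (5, -3, 2): (6, -2, 0) → (11, -5, 2); (-4, -2, -1) → (1, -5, 1)
T3 scale by (-3, -2, 1): (11, -5, 2) → (-33, 10, 2); (1, -5, 1) → (-3, 10, 1)
T4 scale by (3/2, 1/2, 3/2): (-33, 10, 2) → (-99/2, 5, 3); (-3, 10, 1) → (-9/2, 5, 3/2)
T5 shear: x ← x − 1/2·z: (-99/2, 5, 3) → (-51, 5, 3); (-9/2, 5, 3/2) → (-21/4, 5, 3/2)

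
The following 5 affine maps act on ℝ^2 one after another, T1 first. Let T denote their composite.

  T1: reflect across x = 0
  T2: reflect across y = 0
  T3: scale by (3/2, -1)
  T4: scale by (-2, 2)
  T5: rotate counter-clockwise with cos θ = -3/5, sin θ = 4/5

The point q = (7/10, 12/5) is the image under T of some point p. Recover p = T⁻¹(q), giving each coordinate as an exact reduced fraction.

T1 = [-1 0 0; 0 1 0; 0 0 1]
T2·T1 = [-1 0 0; 0 -1 0; 0 0 1]
T3·…·T1 = [-3/2 0 0; 0 1 0; 0 0 1]
T4·…·T1 = [3 0 0; 0 2 0; 0 0 1]
T5·…·T1 = [-9/5 -8/5 0; 12/5 -6/5 0; 0 0 1]
det M = 6; M⁻¹ = [-1/5 4/15 0; -2/5 -3/10 0; 0 0 1]
M⁻¹ · (7/10, 12/5)ᵀ = (1/2, -1)ᵀ

p = (1/2, -1)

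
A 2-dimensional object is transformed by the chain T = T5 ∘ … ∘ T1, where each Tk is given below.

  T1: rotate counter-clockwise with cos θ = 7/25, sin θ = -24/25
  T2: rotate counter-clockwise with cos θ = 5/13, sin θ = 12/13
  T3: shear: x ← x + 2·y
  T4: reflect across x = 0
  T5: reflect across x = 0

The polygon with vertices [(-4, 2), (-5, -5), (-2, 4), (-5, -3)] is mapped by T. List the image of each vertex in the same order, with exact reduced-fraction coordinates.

image vertices: (72/65, 158/65), (-933/65, -287/65), (2226/325, 1364/325), (-3301/325, -789/325)

T1 rotate counter-clockwise with cos θ = 7/25, sin θ = -24/25: (-4, 2) → (4/5, 22/5); (-5, -5) → (-31/5, 17/5); (-2, 4) → (82/25, 76/25); (-5, -3) → (-107/25, 99/25)
T2 rotate counter-clockwise with cos θ = 5/13, sin θ = 12/13: (4/5, 22/5) → (-244/65, 158/65); (-31/5, 17/5) → (-359/65, -287/65); (82/25, 76/25) → (-502/325, 1364/325); (-107/25, 99/25) → (-1723/325, -789/325)
T3 shear: x ← x + 2·y: (-244/65, 158/65) → (72/65, 158/65); (-359/65, -287/65) → (-933/65, -287/65); (-502/325, 1364/325) → (2226/325, 1364/325); (-1723/325, -789/325) → (-3301/325, -789/325)
T4 reflect across x = 0: (72/65, 158/65) → (-72/65, 158/65); (-933/65, -287/65) → (933/65, -287/65); (2226/325, 1364/325) → (-2226/325, 1364/325); (-3301/325, -789/325) → (3301/325, -789/325)
T5 reflect across x = 0: (-72/65, 158/65) → (72/65, 158/65); (933/65, -287/65) → (-933/65, -287/65); (-2226/325, 1364/325) → (2226/325, 1364/325); (3301/325, -789/325) → (-3301/325, -789/325)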